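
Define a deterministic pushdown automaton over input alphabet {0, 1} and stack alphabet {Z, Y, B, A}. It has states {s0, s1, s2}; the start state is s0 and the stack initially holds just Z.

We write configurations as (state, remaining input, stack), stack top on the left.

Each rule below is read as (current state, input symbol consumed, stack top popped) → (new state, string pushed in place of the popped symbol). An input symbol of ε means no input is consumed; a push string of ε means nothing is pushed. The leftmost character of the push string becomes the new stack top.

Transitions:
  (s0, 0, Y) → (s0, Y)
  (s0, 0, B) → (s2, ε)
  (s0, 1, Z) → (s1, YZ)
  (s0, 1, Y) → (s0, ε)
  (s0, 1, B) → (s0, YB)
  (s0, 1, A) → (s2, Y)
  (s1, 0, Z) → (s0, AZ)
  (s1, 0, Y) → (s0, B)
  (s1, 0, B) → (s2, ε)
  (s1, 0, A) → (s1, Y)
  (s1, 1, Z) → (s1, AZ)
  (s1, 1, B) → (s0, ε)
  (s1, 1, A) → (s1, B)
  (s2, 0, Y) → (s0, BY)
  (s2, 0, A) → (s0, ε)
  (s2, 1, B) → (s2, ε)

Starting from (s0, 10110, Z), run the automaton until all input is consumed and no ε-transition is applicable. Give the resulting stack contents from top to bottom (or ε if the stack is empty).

Z

(s0, 10110, Z)
  read 1, top Z: go to s1, push YZ → (s1, 0110, YZ)
  read 0, top Y: go to s0, push B → (s0, 110, BZ)
  read 1, top B: go to s0, push YB → (s0, 10, YBZ)
  read 1, top Y: go to s0, push ε → (s0, 0, BZ)
  read 0, top B: go to s2, push ε → (s2, ε, Z)
All input consumed in state s2 with stack Z.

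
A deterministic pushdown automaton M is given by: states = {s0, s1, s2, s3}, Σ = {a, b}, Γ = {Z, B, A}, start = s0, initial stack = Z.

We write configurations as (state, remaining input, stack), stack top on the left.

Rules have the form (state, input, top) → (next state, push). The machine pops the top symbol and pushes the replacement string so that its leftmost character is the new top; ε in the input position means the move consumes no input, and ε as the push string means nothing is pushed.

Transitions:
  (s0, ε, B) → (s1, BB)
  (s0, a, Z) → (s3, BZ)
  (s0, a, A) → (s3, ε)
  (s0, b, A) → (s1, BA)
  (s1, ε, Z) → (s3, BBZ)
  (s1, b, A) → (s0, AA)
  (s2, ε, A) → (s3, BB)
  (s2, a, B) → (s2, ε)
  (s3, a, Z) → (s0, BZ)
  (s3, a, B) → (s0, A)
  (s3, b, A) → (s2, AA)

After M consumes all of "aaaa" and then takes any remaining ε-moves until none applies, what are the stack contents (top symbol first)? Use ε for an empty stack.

BBZ

(s0, aaaa, Z)
  read a, top Z: go to s3, push BZ → (s3, aaa, BZ)
  read a, top B: go to s0, push A → (s0, aa, AZ)
  read a, top A: go to s3, push ε → (s3, a, Z)
  read a, top Z: go to s0, push BZ → (s0, ε, BZ)
  ε-move, top B: go to s1, push BB → (s1, ε, BBZ)
All input consumed in state s1 with stack BBZ.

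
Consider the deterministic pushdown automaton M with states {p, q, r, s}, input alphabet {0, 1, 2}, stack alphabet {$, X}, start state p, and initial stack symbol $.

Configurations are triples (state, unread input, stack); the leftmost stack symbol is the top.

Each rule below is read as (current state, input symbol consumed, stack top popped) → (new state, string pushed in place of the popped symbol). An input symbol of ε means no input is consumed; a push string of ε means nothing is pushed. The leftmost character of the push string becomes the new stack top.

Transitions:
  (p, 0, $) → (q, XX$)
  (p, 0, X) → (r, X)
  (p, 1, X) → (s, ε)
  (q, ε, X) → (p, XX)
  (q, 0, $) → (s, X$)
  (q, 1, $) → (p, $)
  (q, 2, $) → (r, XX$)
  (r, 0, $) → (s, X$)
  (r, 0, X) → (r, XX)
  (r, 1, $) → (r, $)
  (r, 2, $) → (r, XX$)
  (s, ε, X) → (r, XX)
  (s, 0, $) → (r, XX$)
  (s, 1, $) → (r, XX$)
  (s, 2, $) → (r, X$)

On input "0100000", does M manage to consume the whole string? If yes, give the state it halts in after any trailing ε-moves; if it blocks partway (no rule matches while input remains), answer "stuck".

r

(p, 0100000, $)
  read 0, top $: go to q, push XX$ → (q, 100000, XX$)
  ε-move, top X: go to p, push XX → (p, 100000, XXX$)
  read 1, top X: go to s, push ε → (s, 00000, XX$)
  ε-move, top X: go to r, push XX → (r, 00000, XXX$)
  read 0, top X: go to r, push XX → (r, 0000, XXXX$)
  read 0, top X: go to r, push XX → (r, 000, XXXXX$)
  read 0, top X: go to r, push XX → (r, 00, XXXXXX$)
  read 0, top X: go to r, push XX → (r, 0, XXXXXXX$)
  read 0, top X: go to r, push XX → (r, ε, XXXXXXXX$)
All input consumed; M is in state r.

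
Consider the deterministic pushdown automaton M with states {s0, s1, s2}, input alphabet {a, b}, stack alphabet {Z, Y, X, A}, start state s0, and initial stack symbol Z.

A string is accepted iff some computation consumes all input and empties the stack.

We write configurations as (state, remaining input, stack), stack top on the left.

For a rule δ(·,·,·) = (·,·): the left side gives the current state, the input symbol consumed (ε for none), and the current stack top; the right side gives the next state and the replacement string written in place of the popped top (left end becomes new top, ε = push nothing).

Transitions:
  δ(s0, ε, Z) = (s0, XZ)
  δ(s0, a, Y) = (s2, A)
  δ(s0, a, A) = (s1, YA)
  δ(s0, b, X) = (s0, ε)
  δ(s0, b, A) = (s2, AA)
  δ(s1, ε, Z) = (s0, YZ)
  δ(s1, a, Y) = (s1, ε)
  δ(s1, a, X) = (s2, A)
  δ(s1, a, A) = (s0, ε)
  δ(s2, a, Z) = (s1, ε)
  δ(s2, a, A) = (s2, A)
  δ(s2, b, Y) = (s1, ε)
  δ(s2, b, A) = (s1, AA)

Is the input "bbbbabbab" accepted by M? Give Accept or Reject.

(s0, bbbbabbab, Z)
  ε-move, top Z: go to s0, push XZ → (s0, bbbbabbab, XZ)
  read b, top X: go to s0, push ε → (s0, bbbabbab, Z)
  ε-move, top Z: go to s0, push XZ → (s0, bbbabbab, XZ)
  read b, top X: go to s0, push ε → (s0, bbabbab, Z)
  ε-move, top Z: go to s0, push XZ → (s0, bbabbab, XZ)
  read b, top X: go to s0, push ε → (s0, babbab, Z)
  ε-move, top Z: go to s0, push XZ → (s0, babbab, XZ)
  read b, top X: go to s0, push ε → (s0, abbab, Z)
  ε-move, top Z: go to s0, push XZ → (s0, abbab, XZ)
No transition applies at (s0, abbab, XZ); input not fully consumed.

Reject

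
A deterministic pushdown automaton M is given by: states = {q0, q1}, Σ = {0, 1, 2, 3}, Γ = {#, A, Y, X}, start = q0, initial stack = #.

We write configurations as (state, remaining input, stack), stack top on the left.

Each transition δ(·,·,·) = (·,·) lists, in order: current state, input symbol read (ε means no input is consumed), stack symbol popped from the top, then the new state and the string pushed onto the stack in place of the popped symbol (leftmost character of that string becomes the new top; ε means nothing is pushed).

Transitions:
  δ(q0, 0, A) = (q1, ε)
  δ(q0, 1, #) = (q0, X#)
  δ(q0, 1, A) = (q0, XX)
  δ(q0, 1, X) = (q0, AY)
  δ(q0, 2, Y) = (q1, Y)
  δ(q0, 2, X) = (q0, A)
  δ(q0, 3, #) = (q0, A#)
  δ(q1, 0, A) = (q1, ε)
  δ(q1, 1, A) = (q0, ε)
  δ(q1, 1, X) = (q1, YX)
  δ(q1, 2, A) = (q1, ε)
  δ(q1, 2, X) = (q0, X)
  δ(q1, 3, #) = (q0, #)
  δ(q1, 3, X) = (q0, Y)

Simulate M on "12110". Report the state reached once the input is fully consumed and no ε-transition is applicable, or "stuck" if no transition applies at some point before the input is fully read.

q1

(q0, 12110, #)
  read 1, top #: go to q0, push X# → (q0, 2110, X#)
  read 2, top X: go to q0, push A → (q0, 110, A#)
  read 1, top A: go to q0, push XX → (q0, 10, XX#)
  read 1, top X: go to q0, push AY → (q0, 0, AYX#)
  read 0, top A: go to q1, push ε → (q1, ε, YX#)
All input consumed; M is in state q1.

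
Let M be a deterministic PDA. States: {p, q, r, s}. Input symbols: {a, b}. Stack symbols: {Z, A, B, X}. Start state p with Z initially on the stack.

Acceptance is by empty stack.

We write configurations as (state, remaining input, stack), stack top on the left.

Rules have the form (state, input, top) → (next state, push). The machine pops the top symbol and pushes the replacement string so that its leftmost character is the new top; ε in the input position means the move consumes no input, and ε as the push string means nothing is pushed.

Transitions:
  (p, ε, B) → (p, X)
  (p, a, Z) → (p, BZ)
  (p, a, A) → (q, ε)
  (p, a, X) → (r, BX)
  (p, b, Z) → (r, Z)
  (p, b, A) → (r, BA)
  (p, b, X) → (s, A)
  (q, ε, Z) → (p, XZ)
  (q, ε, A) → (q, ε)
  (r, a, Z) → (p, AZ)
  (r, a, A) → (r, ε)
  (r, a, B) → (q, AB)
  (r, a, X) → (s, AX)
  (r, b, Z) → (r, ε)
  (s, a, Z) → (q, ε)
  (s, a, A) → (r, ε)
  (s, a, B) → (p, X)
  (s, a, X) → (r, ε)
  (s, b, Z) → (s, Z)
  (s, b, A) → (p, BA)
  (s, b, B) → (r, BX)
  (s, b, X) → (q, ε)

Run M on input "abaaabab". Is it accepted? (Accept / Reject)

(p, abaaabab, Z) ⊢ (p, baaabab, BZ) ⊢ (p, baaabab, XZ) ⊢ (s, aaabab, AZ) ⊢ (r, aabab, Z) ⊢ (p, abab, AZ) ⊢ (q, bab, Z) ⊢ (p, bab, XZ) ⊢ (s, ab, AZ) ⊢ (r, b, Z) ⊢ (r, ε, ε)
All input consumed and the stack is empty.

Accept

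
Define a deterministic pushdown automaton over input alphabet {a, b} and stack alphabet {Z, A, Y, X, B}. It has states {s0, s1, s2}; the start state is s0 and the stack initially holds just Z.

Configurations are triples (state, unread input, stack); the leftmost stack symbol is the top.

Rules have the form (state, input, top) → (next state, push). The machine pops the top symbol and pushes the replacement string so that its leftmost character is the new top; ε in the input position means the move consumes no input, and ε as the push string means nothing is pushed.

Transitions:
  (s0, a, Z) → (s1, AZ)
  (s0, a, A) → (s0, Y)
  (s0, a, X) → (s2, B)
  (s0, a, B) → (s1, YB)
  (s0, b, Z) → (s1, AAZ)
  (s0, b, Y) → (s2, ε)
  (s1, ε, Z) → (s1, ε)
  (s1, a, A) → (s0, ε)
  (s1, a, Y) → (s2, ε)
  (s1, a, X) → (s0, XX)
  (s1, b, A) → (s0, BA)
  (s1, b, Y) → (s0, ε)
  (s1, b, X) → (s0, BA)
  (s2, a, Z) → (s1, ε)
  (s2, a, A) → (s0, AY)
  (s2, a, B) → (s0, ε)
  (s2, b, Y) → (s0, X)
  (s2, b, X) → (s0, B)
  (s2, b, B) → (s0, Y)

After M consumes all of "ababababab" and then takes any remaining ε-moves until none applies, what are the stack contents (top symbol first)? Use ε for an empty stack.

BAZ

(s0, ababababab, Z)
  read a, top Z: go to s1, push AZ → (s1, babababab, AZ)
  read b, top A: go to s0, push BA → (s0, abababab, BAZ)
  read a, top B: go to s1, push YB → (s1, bababab, YBAZ)
  read b, top Y: go to s0, push ε → (s0, ababab, BAZ)
  read a, top B: go to s1, push YB → (s1, babab, YBAZ)
  read b, top Y: go to s0, push ε → (s0, abab, BAZ)
  read a, top B: go to s1, push YB → (s1, bab, YBAZ)
  read b, top Y: go to s0, push ε → (s0, ab, BAZ)
  read a, top B: go to s1, push YB → (s1, b, YBAZ)
  read b, top Y: go to s0, push ε → (s0, ε, BAZ)
All input consumed in state s0 with stack BAZ.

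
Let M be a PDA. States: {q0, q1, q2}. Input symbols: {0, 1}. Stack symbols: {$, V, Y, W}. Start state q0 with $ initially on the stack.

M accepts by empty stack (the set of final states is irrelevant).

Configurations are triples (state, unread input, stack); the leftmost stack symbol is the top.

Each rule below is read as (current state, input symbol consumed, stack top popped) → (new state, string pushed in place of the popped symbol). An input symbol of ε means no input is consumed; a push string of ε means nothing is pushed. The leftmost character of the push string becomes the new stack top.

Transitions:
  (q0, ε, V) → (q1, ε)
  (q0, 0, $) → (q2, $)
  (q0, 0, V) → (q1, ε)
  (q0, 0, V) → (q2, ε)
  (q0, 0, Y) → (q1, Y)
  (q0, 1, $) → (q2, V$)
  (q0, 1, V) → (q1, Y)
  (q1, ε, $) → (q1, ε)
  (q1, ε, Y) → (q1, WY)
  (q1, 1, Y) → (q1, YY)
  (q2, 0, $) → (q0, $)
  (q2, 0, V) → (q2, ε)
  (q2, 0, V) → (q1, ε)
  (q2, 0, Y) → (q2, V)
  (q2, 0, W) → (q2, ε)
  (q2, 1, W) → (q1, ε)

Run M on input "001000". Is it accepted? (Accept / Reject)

No computation consumes all input and empties the stack.

Reject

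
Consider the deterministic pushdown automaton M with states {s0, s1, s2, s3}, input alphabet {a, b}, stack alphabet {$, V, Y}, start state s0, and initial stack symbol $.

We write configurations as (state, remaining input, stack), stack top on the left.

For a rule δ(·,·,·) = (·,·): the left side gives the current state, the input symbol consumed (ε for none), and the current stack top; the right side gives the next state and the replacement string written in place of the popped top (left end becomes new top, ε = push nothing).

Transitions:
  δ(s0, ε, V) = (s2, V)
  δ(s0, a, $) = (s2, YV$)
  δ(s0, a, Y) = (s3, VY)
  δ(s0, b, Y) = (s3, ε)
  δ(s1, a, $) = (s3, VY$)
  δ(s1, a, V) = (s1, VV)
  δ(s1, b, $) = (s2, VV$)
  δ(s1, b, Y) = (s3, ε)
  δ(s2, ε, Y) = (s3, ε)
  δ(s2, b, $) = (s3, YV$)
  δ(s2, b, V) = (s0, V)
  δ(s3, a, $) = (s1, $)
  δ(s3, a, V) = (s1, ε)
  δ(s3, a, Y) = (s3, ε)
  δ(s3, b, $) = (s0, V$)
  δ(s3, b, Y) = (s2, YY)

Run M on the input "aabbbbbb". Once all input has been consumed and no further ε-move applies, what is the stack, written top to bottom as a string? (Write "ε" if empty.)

VV$

(s0, aabbbbbb, $) ⊢ (s2, abbbbbb, YV$) ⊢ (s3, abbbbbb, V$) ⊢ (s1, bbbbbb, $) ⊢ (s2, bbbbb, VV$) ⊢ (s0, bbbb, VV$) ⊢ (s2, bbbb, VV$) ⊢ (s0, bbb, VV$) ⊢ (s2, bbb, VV$) ⊢ (s0, bb, VV$) ⊢ (s2, bb, VV$) ⊢ (s0, b, VV$) ⊢ (s2, b, VV$) ⊢ (s0, ε, VV$) ⊢ (s2, ε, VV$)
All input consumed in state s2 with stack VV$.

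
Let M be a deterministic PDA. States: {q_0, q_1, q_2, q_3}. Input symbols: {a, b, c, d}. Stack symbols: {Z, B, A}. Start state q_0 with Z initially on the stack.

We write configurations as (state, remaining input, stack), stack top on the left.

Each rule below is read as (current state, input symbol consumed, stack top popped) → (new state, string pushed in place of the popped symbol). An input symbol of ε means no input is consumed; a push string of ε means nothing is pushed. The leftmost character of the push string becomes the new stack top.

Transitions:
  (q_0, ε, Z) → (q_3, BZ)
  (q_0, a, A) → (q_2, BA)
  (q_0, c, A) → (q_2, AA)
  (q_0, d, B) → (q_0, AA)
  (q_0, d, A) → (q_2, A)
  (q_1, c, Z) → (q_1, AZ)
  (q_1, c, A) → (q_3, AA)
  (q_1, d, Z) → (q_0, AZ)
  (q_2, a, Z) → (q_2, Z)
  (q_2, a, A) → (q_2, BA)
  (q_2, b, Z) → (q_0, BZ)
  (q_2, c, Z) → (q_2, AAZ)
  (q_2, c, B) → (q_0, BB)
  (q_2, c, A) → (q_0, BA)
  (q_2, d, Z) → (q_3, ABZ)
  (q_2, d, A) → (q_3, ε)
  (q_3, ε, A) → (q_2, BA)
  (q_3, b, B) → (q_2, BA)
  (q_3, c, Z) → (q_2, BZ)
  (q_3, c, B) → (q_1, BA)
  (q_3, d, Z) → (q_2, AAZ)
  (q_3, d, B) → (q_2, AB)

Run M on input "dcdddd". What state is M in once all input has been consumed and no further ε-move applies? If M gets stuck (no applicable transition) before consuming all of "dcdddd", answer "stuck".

stuck

(q_0, dcdddd, Z) ⊢ (q_3, dcdddd, BZ) ⊢ (q_2, cdddd, ABZ) ⊢ (q_0, dddd, BABZ) ⊢ (q_0, ddd, AAABZ) ⊢ (q_2, dd, AAABZ) ⊢ (q_3, d, AABZ) ⊢ (q_2, d, BAABZ)
No transition for (q_2, d, top B); M blocks with input d remaining.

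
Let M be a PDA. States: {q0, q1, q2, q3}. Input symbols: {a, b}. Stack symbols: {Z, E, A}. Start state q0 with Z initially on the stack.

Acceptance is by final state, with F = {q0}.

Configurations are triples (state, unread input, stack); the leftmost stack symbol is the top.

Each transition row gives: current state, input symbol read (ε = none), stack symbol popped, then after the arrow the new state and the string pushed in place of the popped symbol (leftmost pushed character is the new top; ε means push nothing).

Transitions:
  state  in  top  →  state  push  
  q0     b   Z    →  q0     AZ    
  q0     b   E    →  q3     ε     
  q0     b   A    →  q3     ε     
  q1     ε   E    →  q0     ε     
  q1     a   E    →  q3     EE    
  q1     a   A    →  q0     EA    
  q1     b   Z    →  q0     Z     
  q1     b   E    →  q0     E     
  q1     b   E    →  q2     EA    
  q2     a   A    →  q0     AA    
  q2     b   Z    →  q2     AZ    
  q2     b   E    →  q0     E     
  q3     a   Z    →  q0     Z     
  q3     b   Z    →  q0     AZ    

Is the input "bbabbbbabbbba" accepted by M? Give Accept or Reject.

Accept

One accepting computation: (q0, bbabbbbabbbba, Z) ⊢ (q0, babbbbabbbba, AZ) ⊢ (q3, abbbbabbbba, Z) ⊢ (q0, bbbbabbbba, Z) ⊢ (q0, bbbabbbba, AZ) ⊢ (q3, bbabbbba, Z) ⊢ (q0, babbbba, AZ) ⊢ (q3, abbbba, Z) ⊢ (q0, bbbba, Z) ⊢ (q0, bbba, AZ) ⊢ (q3, bba, Z) ⊢ (q0, ba, AZ) ⊢ (q3, a, Z) ⊢ (q0, ε, Z)
All input consumed and state q0 ∈ F.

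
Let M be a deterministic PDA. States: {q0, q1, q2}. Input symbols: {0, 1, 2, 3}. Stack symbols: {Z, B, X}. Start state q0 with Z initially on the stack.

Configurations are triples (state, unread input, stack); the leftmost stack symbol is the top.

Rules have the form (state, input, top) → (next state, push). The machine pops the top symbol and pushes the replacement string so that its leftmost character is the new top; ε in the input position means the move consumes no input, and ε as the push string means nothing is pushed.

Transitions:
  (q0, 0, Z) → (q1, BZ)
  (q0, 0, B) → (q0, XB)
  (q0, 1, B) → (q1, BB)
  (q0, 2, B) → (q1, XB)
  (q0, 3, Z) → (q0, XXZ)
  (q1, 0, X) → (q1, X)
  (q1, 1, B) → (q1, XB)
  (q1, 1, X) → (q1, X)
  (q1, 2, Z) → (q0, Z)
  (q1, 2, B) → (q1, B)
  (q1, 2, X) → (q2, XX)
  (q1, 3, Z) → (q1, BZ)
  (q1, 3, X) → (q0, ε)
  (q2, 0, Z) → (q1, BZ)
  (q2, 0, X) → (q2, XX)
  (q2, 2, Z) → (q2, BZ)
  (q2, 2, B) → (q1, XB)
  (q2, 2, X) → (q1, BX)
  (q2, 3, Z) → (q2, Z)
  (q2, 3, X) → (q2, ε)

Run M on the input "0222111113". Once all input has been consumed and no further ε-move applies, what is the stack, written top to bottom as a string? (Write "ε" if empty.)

(q0, 0222111113, Z)
  read 0, top Z: go to q1, push BZ → (q1, 222111113, BZ)
  read 2, top B: go to q1, push B → (q1, 22111113, BZ)
  read 2, top B: go to q1, push B → (q1, 2111113, BZ)
  read 2, top B: go to q1, push B → (q1, 111113, BZ)
  read 1, top B: go to q1, push XB → (q1, 11113, XBZ)
  read 1, top X: go to q1, push X → (q1, 1113, XBZ)
  read 1, top X: go to q1, push X → (q1, 113, XBZ)
  read 1, top X: go to q1, push X → (q1, 13, XBZ)
  read 1, top X: go to q1, push X → (q1, 3, XBZ)
  read 3, top X: go to q0, push ε → (q0, ε, BZ)
All input consumed in state q0 with stack BZ.

BZ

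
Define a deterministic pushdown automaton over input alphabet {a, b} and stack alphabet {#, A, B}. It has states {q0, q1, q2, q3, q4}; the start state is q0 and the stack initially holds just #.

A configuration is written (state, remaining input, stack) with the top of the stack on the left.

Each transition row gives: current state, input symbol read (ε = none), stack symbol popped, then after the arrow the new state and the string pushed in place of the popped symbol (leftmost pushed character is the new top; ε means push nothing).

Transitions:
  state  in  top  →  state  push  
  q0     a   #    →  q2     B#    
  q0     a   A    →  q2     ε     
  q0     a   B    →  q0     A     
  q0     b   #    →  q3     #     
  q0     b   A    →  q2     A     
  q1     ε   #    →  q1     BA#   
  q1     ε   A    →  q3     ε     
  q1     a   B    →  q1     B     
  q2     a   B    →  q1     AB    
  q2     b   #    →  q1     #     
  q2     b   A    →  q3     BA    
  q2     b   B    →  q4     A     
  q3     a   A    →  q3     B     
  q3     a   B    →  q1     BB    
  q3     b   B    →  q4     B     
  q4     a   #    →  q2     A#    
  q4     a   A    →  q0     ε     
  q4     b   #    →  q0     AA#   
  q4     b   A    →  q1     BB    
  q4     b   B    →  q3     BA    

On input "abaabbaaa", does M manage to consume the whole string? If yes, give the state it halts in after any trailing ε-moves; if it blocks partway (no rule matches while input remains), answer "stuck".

(q0, abaabbaaa, #)
  read a, top #: go to q2, push B# → (q2, baabbaaa, B#)
  read b, top B: go to q4, push A → (q4, aabbaaa, A#)
  read a, top A: go to q0, push ε → (q0, abbaaa, #)
  read a, top #: go to q2, push B# → (q2, bbaaa, B#)
  read b, top B: go to q4, push A → (q4, baaa, A#)
  read b, top A: go to q1, push BB → (q1, aaa, BB#)
  read a, top B: go to q1, push B → (q1, aa, BB#)
  read a, top B: go to q1, push B → (q1, a, BB#)
  read a, top B: go to q1, push B → (q1, ε, BB#)
All input consumed; M is in state q1.

q1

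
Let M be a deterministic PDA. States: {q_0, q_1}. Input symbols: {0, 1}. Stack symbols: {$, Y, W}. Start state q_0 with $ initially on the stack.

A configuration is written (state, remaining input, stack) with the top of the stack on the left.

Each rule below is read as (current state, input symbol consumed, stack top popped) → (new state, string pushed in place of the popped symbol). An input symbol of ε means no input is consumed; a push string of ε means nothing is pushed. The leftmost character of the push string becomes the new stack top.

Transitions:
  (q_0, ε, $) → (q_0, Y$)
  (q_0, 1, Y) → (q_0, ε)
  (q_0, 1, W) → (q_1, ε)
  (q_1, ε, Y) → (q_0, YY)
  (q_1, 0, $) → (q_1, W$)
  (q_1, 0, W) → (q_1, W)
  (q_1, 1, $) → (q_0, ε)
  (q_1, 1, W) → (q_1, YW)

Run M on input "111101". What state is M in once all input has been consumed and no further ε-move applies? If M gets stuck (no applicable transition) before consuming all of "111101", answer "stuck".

stuck

(q_0, 111101, $) ⊢ (q_0, 111101, Y$) ⊢ (q_0, 11101, $) ⊢ (q_0, 11101, Y$) ⊢ (q_0, 1101, $) ⊢ (q_0, 1101, Y$) ⊢ (q_0, 101, $) ⊢ (q_0, 101, Y$) ⊢ (q_0, 01, $) ⊢ (q_0, 01, Y$)
No transition for (q_0, 0, top Y); M blocks with input 01 remaining.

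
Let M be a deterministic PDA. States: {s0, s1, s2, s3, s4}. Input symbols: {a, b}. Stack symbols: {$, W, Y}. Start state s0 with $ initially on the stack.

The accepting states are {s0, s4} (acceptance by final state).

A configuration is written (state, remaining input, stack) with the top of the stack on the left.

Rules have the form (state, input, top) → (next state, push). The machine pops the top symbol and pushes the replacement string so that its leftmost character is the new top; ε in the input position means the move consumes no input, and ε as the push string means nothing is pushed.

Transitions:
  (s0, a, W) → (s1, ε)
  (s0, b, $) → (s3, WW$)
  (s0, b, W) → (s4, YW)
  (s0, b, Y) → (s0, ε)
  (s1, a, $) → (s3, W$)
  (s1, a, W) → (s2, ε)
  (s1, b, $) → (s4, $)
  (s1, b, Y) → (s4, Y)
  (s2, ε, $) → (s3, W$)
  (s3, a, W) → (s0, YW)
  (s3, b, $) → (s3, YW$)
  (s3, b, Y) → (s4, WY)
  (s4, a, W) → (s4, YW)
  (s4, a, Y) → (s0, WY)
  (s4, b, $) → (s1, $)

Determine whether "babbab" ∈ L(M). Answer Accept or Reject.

Accept

(s0, babbab, $)
  read b, top $: go to s3, push WW$ → (s3, abbab, WW$)
  read a, top W: go to s0, push YW → (s0, bbab, YWW$)
  read b, top Y: go to s0, push ε → (s0, bab, WW$)
  read b, top W: go to s4, push YW → (s4, ab, YWW$)
  read a, top Y: go to s0, push WY → (s0, b, WYWW$)
  read b, top W: go to s4, push YW → (s4, ε, YWYWW$)
All input consumed; state s4 ∈ F.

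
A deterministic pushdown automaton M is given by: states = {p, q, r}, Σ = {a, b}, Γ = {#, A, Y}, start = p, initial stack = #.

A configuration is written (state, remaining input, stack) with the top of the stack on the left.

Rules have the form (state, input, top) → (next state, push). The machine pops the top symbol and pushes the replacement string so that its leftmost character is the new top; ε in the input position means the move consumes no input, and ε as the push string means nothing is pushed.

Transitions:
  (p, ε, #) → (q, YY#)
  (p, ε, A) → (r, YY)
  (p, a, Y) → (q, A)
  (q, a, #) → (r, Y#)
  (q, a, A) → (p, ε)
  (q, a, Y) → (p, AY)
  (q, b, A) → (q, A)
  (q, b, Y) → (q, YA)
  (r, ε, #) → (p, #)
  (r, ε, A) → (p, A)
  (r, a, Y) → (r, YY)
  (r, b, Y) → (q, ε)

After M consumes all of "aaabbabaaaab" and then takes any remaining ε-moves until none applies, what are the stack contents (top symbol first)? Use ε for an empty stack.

(p, aaabbabaaaab, #)
  ε-move, top #: go to q, push YY# → (q, aaabbabaaaab, YY#)
  read a, top Y: go to p, push AY → (p, aabbabaaaab, AYY#)
  ε-move, top A: go to r, push YY → (r, aabbabaaaab, YYYY#)
  read a, top Y: go to r, push YY → (r, abbabaaaab, YYYYY#)
  read a, top Y: go to r, push YY → (r, bbabaaaab, YYYYYY#)
  read b, top Y: go to q, push ε → (q, babaaaab, YYYYY#)
  read b, top Y: go to q, push YA → (q, abaaaab, YAYYYY#)
  read a, top Y: go to p, push AY → (p, baaaab, AYAYYYY#)
  ε-move, top A: go to r, push YY → (r, baaaab, YYYAYYYY#)
  read b, top Y: go to q, push ε → (q, aaaab, YYAYYYY#)
  read a, top Y: go to p, push AY → (p, aaab, AYYAYYYY#)
  ε-move, top A: go to r, push YY → (r, aaab, YYYYAYYYY#)
  read a, top Y: go to r, push YY → (r, aab, YYYYYAYYYY#)
  read a, top Y: go to r, push YY → (r, ab, YYYYYYAYYYY#)
  read a, top Y: go to r, push YY → (r, b, YYYYYYYAYYYY#)
  read b, top Y: go to q, push ε → (q, ε, YYYYYYAYYYY#)
All input consumed in state q with stack YYYYYYAYYYY#.

YYYYYYAYYYY#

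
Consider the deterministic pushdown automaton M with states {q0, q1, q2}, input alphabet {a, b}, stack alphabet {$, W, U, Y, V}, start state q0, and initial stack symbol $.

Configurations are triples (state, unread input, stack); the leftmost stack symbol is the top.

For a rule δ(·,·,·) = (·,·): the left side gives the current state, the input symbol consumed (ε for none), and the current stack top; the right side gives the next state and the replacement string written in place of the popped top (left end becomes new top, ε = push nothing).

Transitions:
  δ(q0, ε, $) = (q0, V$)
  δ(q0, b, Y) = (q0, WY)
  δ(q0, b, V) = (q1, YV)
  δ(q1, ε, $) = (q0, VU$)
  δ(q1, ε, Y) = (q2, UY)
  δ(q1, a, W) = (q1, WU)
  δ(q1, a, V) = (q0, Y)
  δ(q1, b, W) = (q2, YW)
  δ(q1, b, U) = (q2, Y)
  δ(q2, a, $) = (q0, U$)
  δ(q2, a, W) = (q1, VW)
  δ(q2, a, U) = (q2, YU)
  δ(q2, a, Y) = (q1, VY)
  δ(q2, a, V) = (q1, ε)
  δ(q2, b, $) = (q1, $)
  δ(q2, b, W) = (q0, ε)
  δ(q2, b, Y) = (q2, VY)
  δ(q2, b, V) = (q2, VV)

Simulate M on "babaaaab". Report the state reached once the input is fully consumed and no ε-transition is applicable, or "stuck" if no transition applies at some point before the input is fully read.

(q0, babaaaab, $) ⊢ (q0, babaaaab, V$) ⊢ (q1, abaaaab, YV$) ⊢ (q2, abaaaab, UYV$) ⊢ (q2, baaaab, YUYV$) ⊢ (q2, aaaab, VYUYV$) ⊢ (q1, aaab, YUYV$) ⊢ (q2, aaab, UYUYV$) ⊢ (q2, aab, YUYUYV$) ⊢ (q1, ab, VYUYUYV$) ⊢ (q0, b, YYUYUYV$) ⊢ (q0, ε, WYYUYUYV$)
All input consumed; M is in state q0.

q0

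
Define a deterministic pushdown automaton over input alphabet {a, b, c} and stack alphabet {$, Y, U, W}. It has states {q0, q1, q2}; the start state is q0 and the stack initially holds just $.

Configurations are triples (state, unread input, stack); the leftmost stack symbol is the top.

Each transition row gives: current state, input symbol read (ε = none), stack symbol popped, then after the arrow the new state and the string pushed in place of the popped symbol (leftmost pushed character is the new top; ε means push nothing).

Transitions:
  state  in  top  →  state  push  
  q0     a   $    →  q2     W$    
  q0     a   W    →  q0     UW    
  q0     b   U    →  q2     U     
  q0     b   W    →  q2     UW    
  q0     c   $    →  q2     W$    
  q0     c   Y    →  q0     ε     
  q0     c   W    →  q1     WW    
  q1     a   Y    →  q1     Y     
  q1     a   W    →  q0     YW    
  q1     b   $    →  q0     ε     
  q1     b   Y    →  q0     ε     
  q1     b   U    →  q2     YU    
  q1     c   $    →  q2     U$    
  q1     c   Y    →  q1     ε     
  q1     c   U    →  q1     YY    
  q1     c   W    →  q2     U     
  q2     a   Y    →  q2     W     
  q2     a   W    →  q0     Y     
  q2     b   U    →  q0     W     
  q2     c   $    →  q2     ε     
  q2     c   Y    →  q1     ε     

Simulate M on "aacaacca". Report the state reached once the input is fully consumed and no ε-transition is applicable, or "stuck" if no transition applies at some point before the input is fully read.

(q0, aacaacca, $) ⊢ (q2, acaacca, W$) ⊢ (q0, caacca, Y$) ⊢ (q0, aacca, $) ⊢ (q2, acca, W$) ⊢ (q0, cca, Y$) ⊢ (q0, ca, $) ⊢ (q2, a, W$) ⊢ (q0, ε, Y$)
All input consumed; M is in state q0.

q0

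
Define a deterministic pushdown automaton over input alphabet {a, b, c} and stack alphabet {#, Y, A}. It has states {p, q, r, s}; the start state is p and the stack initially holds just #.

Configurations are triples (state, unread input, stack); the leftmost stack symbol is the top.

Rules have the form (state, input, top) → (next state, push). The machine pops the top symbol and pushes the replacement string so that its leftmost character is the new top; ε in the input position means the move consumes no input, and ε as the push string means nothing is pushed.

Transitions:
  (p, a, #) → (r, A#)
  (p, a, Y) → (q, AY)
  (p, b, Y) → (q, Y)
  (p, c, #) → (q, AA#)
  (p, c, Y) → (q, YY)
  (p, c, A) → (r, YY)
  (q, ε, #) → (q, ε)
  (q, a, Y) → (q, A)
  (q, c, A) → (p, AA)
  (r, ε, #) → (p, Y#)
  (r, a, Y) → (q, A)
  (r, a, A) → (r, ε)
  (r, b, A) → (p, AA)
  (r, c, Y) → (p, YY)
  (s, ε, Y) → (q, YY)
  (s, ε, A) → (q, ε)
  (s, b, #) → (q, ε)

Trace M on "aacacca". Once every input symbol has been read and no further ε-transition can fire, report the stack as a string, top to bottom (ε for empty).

AYAY#

(p, aacacca, #)
  read a, top #: go to r, push A# → (r, acacca, A#)
  read a, top A: go to r, push ε → (r, cacca, #)
  ε-move, top #: go to p, push Y# → (p, cacca, Y#)
  read c, top Y: go to q, push YY → (q, acca, YY#)
  read a, top Y: go to q, push A → (q, cca, AY#)
  read c, top A: go to p, push AA → (p, ca, AAY#)
  read c, top A: go to r, push YY → (r, a, YYAY#)
  read a, top Y: go to q, push A → (q, ε, AYAY#)
All input consumed in state q with stack AYAY#.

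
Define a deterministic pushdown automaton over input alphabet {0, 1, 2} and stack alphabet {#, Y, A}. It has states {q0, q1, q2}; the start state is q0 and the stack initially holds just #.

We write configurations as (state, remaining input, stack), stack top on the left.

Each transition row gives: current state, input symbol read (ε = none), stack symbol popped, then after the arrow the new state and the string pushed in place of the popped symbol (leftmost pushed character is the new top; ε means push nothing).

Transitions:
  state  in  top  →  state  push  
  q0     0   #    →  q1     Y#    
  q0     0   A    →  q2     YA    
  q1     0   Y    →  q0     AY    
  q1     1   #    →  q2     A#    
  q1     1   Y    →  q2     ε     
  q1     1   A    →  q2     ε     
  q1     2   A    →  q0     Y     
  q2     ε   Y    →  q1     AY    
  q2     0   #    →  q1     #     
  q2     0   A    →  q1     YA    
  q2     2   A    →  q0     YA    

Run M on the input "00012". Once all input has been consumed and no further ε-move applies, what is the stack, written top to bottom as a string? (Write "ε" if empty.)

(q0, 00012, #)
  read 0, top #: go to q1, push Y# → (q1, 0012, Y#)
  read 0, top Y: go to q0, push AY → (q0, 012, AY#)
  read 0, top A: go to q2, push YA → (q2, 12, YAY#)
  ε-move, top Y: go to q1, push AY → (q1, 12, AYAY#)
  read 1, top A: go to q2, push ε → (q2, 2, YAY#)
  ε-move, top Y: go to q1, push AY → (q1, 2, AYAY#)
  read 2, top A: go to q0, push Y → (q0, ε, YYAY#)
All input consumed in state q0 with stack YYAY#.

YYAY#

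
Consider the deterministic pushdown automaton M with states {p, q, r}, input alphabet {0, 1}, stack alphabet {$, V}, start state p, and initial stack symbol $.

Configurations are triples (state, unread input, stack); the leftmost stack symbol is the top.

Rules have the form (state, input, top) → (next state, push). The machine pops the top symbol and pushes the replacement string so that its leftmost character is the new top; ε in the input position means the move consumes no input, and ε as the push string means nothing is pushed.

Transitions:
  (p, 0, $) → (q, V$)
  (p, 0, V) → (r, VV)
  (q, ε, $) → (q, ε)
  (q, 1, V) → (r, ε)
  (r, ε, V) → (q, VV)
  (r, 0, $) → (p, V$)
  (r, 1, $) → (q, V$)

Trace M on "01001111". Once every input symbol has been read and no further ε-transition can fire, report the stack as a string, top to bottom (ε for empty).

(p, 01001111, $)
  read 0, top $: go to q, push V$ → (q, 1001111, V$)
  read 1, top V: go to r, push ε → (r, 001111, $)
  read 0, top $: go to p, push V$ → (p, 01111, V$)
  read 0, top V: go to r, push VV → (r, 1111, VV$)
  ε-move, top V: go to q, push VV → (q, 1111, VVV$)
  read 1, top V: go to r, push ε → (r, 111, VV$)
  ε-move, top V: go to q, push VV → (q, 111, VVV$)
  read 1, top V: go to r, push ε → (r, 11, VV$)
  ε-move, top V: go to q, push VV → (q, 11, VVV$)
  read 1, top V: go to r, push ε → (r, 1, VV$)
  ε-move, top V: go to q, push VV → (q, 1, VVV$)
  read 1, top V: go to r, push ε → (r, ε, VV$)
  ε-move, top V: go to q, push VV → (q, ε, VVV$)
All input consumed in state q with stack VVV$.

VVV$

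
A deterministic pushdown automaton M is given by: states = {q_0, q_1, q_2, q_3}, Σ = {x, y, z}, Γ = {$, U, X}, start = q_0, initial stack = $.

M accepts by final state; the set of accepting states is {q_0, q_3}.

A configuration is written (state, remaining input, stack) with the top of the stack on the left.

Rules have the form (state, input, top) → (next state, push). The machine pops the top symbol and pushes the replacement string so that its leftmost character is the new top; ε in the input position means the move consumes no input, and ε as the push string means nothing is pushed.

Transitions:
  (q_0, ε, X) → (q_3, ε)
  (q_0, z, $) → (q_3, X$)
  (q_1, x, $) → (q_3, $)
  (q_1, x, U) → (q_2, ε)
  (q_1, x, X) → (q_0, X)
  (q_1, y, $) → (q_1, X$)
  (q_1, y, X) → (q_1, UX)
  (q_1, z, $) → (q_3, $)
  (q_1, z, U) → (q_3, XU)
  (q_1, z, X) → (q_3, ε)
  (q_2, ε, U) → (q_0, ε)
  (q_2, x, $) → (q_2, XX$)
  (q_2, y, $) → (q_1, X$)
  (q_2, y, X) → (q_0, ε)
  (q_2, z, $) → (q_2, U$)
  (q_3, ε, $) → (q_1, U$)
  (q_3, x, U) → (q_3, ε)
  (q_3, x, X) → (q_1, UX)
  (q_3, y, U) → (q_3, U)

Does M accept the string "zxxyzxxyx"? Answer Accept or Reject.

Reject

(q_0, zxxyzxxyx, $)
  read z, top $: go to q_3, push X$ → (q_3, xxyzxxyx, X$)
  read x, top X: go to q_1, push UX → (q_1, xyzxxyx, UX$)
  read x, top U: go to q_2, push ε → (q_2, yzxxyx, X$)
  read y, top X: go to q_0, push ε → (q_0, zxxyx, $)
  read z, top $: go to q_3, push X$ → (q_3, xxyx, X$)
  read x, top X: go to q_1, push UX → (q_1, xyx, UX$)
  read x, top U: go to q_2, push ε → (q_2, yx, X$)
  read y, top X: go to q_0, push ε → (q_0, x, $)
No transition applies at (q_0, x, $); input not fully consumed.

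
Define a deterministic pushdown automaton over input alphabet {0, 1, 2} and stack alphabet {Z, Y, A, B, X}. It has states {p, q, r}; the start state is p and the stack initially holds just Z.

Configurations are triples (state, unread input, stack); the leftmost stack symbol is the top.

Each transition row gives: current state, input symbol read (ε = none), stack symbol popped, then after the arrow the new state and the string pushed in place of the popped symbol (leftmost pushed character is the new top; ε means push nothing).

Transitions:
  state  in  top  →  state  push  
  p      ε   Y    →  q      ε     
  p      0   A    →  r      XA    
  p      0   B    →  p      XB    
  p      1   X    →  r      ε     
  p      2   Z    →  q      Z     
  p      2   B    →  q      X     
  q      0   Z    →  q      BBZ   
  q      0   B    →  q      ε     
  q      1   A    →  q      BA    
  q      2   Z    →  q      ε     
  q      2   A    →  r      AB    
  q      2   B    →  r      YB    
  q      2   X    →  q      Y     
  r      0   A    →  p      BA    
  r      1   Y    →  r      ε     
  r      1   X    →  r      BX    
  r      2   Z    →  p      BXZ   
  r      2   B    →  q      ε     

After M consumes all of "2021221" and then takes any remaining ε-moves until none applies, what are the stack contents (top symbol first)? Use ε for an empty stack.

BZ

(p, 2021221, Z) ⊢ (q, 021221, Z) ⊢ (q, 21221, BBZ) ⊢ (r, 1221, YBBZ) ⊢ (r, 221, BBZ) ⊢ (q, 21, BZ) ⊢ (r, 1, YBZ) ⊢ (r, ε, BZ)
All input consumed in state r with stack BZ.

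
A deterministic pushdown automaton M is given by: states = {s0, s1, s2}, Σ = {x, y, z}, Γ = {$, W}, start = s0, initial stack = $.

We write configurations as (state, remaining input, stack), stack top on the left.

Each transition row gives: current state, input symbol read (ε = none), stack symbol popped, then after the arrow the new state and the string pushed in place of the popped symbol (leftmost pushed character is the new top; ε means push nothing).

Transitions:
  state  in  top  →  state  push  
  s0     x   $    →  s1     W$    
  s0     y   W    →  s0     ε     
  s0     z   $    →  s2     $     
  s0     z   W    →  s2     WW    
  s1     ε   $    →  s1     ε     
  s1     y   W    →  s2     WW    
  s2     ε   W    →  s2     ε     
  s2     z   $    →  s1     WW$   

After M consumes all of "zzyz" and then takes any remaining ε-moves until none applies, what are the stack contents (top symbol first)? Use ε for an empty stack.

WW$

(s0, zzyz, $) ⊢ (s2, zyz, $) ⊢ (s1, yz, WW$) ⊢ (s2, z, WWW$) ⊢ (s2, z, WW$) ⊢ (s2, z, W$) ⊢ (s2, z, $) ⊢ (s1, ε, WW$)
All input consumed in state s1 with stack WW$.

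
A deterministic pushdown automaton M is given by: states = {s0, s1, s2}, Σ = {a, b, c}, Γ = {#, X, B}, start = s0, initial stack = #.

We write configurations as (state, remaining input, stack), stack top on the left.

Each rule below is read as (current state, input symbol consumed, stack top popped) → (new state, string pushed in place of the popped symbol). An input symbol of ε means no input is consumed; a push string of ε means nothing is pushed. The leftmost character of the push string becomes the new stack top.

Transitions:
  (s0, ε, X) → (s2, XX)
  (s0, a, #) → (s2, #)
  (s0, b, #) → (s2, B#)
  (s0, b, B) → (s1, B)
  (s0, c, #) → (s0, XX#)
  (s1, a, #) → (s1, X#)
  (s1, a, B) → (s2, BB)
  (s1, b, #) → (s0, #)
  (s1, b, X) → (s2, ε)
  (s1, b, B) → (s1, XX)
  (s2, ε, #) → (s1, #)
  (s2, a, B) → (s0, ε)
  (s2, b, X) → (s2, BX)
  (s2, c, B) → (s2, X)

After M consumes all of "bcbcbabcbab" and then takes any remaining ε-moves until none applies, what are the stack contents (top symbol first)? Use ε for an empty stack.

(s0, bcbcbabcbab, #)
  read b, top #: go to s2, push B# → (s2, cbcbabcbab, B#)
  read c, top B: go to s2, push X → (s2, bcbabcbab, X#)
  read b, top X: go to s2, push BX → (s2, cbabcbab, BX#)
  read c, top B: go to s2, push X → (s2, babcbab, XX#)
  read b, top X: go to s2, push BX → (s2, abcbab, BXX#)
  read a, top B: go to s0, push ε → (s0, bcbab, XX#)
  ε-move, top X: go to s2, push XX → (s2, bcbab, XXX#)
  read b, top X: go to s2, push BX → (s2, cbab, BXXX#)
  read c, top B: go to s2, push X → (s2, bab, XXXX#)
  read b, top X: go to s2, push BX → (s2, ab, BXXXX#)
  read a, top B: go to s0, push ε → (s0, b, XXXX#)
  ε-move, top X: go to s2, push XX → (s2, b, XXXXX#)
  read b, top X: go to s2, push BX → (s2, ε, BXXXXX#)
All input consumed in state s2 with stack BXXXXX#.

BXXXXX#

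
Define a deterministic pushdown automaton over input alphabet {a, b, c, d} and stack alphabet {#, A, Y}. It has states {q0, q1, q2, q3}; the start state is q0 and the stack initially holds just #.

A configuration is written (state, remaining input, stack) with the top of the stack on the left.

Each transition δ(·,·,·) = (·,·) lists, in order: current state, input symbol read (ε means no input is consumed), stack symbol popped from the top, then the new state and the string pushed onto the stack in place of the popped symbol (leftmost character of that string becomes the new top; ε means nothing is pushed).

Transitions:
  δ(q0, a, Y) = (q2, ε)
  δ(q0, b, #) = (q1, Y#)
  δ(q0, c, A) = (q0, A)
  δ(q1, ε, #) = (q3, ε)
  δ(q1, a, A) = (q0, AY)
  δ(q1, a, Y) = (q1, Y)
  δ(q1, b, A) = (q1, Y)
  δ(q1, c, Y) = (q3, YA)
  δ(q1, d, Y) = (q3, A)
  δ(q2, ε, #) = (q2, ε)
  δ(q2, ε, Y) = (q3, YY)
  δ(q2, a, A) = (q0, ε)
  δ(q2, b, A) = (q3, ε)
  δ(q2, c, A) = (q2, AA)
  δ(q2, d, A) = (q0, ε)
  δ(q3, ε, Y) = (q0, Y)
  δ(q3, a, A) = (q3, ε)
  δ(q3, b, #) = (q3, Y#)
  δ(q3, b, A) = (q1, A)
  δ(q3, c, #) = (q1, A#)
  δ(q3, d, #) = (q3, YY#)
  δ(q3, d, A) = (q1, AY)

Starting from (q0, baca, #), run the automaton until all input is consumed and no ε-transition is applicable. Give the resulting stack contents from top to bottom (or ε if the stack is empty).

(q0, baca, #) ⊢ (q1, aca, Y#) ⊢ (q1, ca, Y#) ⊢ (q3, a, YA#) ⊢ (q0, a, YA#) ⊢ (q2, ε, A#)
All input consumed in state q2 with stack A#.

A#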